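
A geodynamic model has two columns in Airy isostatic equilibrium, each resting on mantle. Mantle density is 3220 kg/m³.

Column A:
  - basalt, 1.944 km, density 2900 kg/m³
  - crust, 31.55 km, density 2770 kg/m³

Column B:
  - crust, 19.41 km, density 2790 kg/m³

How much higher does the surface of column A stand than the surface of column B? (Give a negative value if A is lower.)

2.01 km

For any compensation level in the mantle, the mantle terms cancel and isostasy reduces to e = (Σt_A − Σt_B) − (Σ(ρt)_A − Σ(ρt)_B) / ρ_m.
Σt_A = 33.494 km; Σt_B = 19.41 km; Σ(ρt)_A = 93031.1; Σ(ρt)_B = 54153.9 (in km·kg/m³).
e = (33.494 − 19.41) − (93031.1 − 54153.9) / 3220 = 2.01 km.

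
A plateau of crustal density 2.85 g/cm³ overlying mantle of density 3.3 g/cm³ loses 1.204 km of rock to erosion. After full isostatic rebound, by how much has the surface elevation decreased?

Rebound u = e ρ_c/ρ_m = 1.204 km × 2.85/3.3 = 1.04 km.
Net surface drop = e − u = 1.204 km − 1.04 km = e (ρ_m − ρ_c)/ρ_m = 0.164 km.

0.164 km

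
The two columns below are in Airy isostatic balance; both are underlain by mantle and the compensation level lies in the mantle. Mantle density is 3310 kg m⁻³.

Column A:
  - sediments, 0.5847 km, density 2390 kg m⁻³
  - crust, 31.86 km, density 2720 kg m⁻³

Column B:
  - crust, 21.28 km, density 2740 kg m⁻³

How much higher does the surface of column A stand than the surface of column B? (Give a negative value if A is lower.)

For any compensation level in the mantle, the mantle terms cancel and isostasy reduces to e = (Σt_A − Σt_B) − (Σ(ρt)_A − Σ(ρt)_B) / ρ_m.
Σt_A = 32.4447 km; Σt_B = 21.28 km; Σ(ρt)_A = 88056.633; Σ(ρt)_B = 58307.2 (in km·kg m⁻³).
e = (32.4447 − 21.28) − (88056.633 − 58307.2) / 3310 = 2.18 km.

2.18 km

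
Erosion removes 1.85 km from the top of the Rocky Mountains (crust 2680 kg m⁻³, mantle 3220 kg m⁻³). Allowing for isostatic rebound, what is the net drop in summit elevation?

Rebound u = e ρ_c/ρ_m = 1.85 km × 2680/3220 = 1.54 km.
Net surface drop = e − u = 1.85 km − 1.54 km = e (ρ_m − ρ_c)/ρ_m = 0.31 km.

0.31 km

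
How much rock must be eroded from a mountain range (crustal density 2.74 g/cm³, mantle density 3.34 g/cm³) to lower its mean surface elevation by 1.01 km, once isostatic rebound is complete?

5.62 km

Net drop Δ = e − u = e − e ρ_c/ρ_m = e (ρ_m − ρ_c)/ρ_m.
e = Δ ρ_m/(ρ_m − ρ_c) = 1.01 km × 3.34/0.6 = 5.62 km.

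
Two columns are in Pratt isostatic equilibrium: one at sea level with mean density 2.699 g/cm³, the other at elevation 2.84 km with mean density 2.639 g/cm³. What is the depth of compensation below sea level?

125 km

ρ_ref D = ρ (D + h) → D (ρ_ref − ρ) = ρ h.
D = ρ h/(ρ_ref − ρ) = 2.639 × 2.84 km/(2.699 − 2.639) = 125 km.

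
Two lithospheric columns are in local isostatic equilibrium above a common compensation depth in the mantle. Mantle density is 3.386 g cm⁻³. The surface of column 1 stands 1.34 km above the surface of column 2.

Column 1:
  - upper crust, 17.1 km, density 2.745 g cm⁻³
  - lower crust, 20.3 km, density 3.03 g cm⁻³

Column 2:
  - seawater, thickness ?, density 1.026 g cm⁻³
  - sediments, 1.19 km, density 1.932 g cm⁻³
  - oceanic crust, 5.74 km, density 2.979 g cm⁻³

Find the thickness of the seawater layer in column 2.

4.06 km

Take the compensation level at the base of the deeper column (depth z_c below the surface of column 1) and equate Σ ρ_i t_i down to z_c; mantle fills any gap and the z_c terms cancel.
Column 1: 17.1×2.745 + 20.3×3.03 + (z_c − 37.4)×3.386
Column 2: 1.34×0 + x×1.026 + 1.19×1.932 + 5.74×2.979 + (z_c − 1.34 − 6.93 − x)×3.386
The z_c×3.386 term appears on both sides and cancels. Collect the known terms of each column as K = Σ(ρt)_known − 3.386 × (depth of known layers): K_1 = 108.4485 − 3.386×37.4 = −18.1879; K_2 = 19.39854 − 3.386×(1.34 + 6.93) = −8.60368.
Balance: K_1 = K_2 − x×(3.386 − 1.026), so x = (K_2 − K_1)/(3.386 − 1.026) = 9.58422/2.36 = 4.06 km.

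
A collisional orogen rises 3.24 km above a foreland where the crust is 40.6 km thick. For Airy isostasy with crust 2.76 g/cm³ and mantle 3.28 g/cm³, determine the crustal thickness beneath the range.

Root depth r = h ρ_c / (ρ_m − ρ_c) = 3.24 km × 2.76 / 0.52 = 17.2 km.
Total thickness = T + h + r = 40.6 km + 3.24 km + 17.2 km = 61 km.

61 km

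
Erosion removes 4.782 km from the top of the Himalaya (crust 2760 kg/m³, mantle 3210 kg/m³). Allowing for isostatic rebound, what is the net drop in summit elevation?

0.67 km

Rebound u = e ρ_c/ρ_m = 4.782 km × 2760/3210 = 4.112 km.
Net surface drop = e − u = 4.782 km − 4.112 km = e (ρ_m − ρ_c)/ρ_m = 0.67 km.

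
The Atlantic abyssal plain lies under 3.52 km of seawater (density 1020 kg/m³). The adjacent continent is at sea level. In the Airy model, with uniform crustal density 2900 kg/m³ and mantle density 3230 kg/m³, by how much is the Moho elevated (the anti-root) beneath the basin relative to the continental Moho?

Isostatic balance requires: replacing crust with seawater at the top is compensated by replacing crust with mantle at the base: d (ρ_c − ρ_w) = a (ρ_m − ρ_c).
a = d (ρ_c − ρ_w)/(ρ_m − ρ_c) = 3.52 km × 1880/330 = 20.1 km.

20.1 km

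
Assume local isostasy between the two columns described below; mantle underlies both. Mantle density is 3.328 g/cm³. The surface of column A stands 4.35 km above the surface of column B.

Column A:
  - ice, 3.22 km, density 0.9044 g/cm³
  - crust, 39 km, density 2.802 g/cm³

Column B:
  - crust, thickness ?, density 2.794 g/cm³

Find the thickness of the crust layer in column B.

Take the compensation level at the base of the deeper column (depth z_c below the surface of column A) and equate Σ ρ_i t_i down to z_c; mantle fills any gap and the z_c terms cancel.
Column A: 3.22×0.9044 + 39×2.802 + (z_c − 42.22)×3.328
Column B: 4.35×0 + x×2.794 + (z_c − 4.35 − 0 − x)×3.328
The z_c×3.328 term appears on both sides and cancels. Collect the known terms of each column as K = Σ(ρt)_known − 3.328 × (depth of known layers): K_A = 112.190168 − 3.328×42.22 = −28.317992; K_B = 0 − 3.328×(4.35 + 0) = −14.4768.
Balance: K_A = K_B − x×(3.328 − 2.794), so x = (K_B − K_A)/(3.328 − 2.794) = 13.8412/0.534 = 25.9 km.

25.9 km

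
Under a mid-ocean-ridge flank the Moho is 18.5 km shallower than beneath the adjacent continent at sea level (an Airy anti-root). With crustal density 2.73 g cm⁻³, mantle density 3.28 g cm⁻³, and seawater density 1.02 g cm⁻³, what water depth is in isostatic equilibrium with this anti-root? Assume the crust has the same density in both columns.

5.95 km

Replacing a thickness d of crust by seawater at the top must be balanced by replacing crust with mantle at the base: d (ρ_c − ρ_w) = a (ρ_m − ρ_c).
d = a (ρ_m − ρ_c)/(ρ_c − ρ_w) = 18.5 km × 0.55/1.71 = 5.95 km.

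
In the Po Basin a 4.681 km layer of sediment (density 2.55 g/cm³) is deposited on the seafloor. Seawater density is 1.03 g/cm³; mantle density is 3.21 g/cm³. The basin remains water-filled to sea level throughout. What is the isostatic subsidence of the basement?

Submarine loading: the sediment displaces seawater, and the subsidence is in turn flooded, so s (ρ_m − ρ_w) = t (ρ_sed − ρ_w).
s = 4.681 km × (2.55 − 1.03) / (3.21 − 1.03) = 3.26 km.

3.26 km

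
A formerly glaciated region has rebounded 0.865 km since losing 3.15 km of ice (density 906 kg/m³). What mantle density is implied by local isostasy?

3300 kg/m³

ρ_m = ρ_ice t / u = 906 × 3.15 km/0.865 km = 3300 kg/m³.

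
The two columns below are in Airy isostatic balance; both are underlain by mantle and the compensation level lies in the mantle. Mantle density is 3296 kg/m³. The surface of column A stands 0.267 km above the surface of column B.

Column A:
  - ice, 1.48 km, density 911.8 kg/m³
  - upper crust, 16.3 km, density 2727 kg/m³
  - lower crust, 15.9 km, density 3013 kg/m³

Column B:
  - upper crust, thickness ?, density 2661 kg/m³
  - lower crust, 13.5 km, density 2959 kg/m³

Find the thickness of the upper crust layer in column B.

Take the compensation level at the base of the deeper column (depth z_c below the surface of column A) and equate Σ ρ_i t_i down to z_c; mantle fills any gap and the z_c terms cancel.
Column A: 1.48×911.8 + 16.3×2727 + 15.9×3013 + (z_c − 33.68)×3296
Column B: 0.267×0 + x×2661 + 13.5×2959 + (z_c − 0.267 − 13.5 − x)×3296
The z_c×3296 term appears on both sides and cancels. Collect the known terms of each column as K = Σ(ρt)_known − 3296 × (depth of known layers): K_A = 93706.264 − 3296×33.68 = −17303.016; K_B = 39946.5 − 3296×(0.267 + 13.5) = −5429.532.
Balance: K_A = K_B − x×(3296 − 2661), so x = (K_B − K_A)/(3296 − 2661) = 11873.5/635 = 18.7 km.

18.7 km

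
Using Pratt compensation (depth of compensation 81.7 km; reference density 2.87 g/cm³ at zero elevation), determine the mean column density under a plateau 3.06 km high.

2.77 g/cm³

Pratt balance: ρ_ref D = ρ (D + h).
ρ = ρ_ref D/(D + h) = 2.87 × 81.7 km/(81.7 km + 3.06 km) = 2.77 g/cm³.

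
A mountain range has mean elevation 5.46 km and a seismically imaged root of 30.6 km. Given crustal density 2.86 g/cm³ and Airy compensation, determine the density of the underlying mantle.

3.37 g/cm³

Airy balance: ρ_c h = (ρ_m − ρ_c) r → ρ_m = ρ_c (1 + h/r).
ρ_m = 2.86 × (1 + 5.46 km/30.6 km) = 3.37 g/cm³.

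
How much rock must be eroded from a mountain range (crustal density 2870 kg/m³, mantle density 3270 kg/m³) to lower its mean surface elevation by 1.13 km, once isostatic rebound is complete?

Net drop Δ = e − u = e − e ρ_c/ρ_m = e (ρ_m − ρ_c)/ρ_m.
e = Δ ρ_m/(ρ_m − ρ_c) = 1.13 km × 3270/400 = 9.24 km.

9.24 km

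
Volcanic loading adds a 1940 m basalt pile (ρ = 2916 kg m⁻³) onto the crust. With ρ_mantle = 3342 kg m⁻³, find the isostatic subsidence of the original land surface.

1690 m

Subaerial loading: s = t ρ_load / ρ_m.
s = 1940 m × 2916/3342 = 1690 m.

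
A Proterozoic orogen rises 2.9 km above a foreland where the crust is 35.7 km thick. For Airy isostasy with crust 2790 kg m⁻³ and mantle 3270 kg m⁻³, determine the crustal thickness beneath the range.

Root depth r = h ρ_c / (ρ_m − ρ_c) = 2.9 km × 2790 / 480 = 16.86 km.
Total thickness = T + h + r = 35.7 km + 2.9 km + 16.86 km = 55.5 km.

55.5 km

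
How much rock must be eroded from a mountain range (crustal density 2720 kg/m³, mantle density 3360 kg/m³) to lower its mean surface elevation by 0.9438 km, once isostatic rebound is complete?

4.95 km

Net drop Δ = e − u = e − e ρ_c/ρ_m = e (ρ_m − ρ_c)/ρ_m.
e = Δ ρ_m/(ρ_m − ρ_c) = 0.9438 km × 3360/640 = 4.95 km.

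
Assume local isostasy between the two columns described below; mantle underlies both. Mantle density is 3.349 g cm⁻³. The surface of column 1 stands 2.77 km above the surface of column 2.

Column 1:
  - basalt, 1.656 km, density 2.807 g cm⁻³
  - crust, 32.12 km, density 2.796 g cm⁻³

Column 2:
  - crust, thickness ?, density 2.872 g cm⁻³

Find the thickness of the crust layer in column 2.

Take the compensation level at the base of the deeper column (depth z_c below the surface of column 1) and equate Σ ρ_i t_i down to z_c; mantle fills any gap and the z_c terms cancel.
Column 1: 1.656×2.807 + 32.12×2.796 + (z_c − 33.776)×3.349
Column 2: 2.77×0 + x×2.872 + (z_c − 2.77 − 0 − x)×3.349
The z_c×3.349 term appears on both sides and cancels. Collect the known terms of each column as K = Σ(ρt)_known − 3.349 × (depth of known layers): K_1 = 94.455912 − 3.349×33.776 = −18.659912; K_2 = 0 − 3.349×(2.77 + 0) = −9.27673.
Balance: K_1 = K_2 − x×(3.349 − 2.872), so x = (K_2 − K_1)/(3.349 − 2.872) = 9.38318/0.477 = 19.7 km.

19.7 km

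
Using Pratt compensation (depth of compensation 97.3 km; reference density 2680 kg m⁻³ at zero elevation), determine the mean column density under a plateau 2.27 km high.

Pratt balance: ρ_ref D = ρ (D + h).
ρ = ρ_ref D/(D + h) = 2680 × 97.3 km/(97.3 km + 2.27 km) = 2620 kg m⁻³.

2620 kg m⁻³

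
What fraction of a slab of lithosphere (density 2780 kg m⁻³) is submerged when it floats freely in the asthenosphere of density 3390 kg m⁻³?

82%

Submerged fraction = ρ_obj/ρ_fluid = 2780/3390 = 82%.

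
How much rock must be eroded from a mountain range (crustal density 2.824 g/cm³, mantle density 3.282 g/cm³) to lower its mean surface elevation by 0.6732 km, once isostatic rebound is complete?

4.82 km

Net drop Δ = e − u = e − e ρ_c/ρ_m = e (ρ_m − ρ_c)/ρ_m.
e = Δ ρ_m/(ρ_m − ρ_c) = 0.6732 km × 3.282/0.458 = 4.82 km.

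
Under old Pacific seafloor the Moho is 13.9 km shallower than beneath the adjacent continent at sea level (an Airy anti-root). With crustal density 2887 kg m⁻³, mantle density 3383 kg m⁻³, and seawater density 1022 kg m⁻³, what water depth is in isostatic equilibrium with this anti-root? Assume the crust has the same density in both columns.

Replacing a thickness d of crust by seawater at the top must be balanced by replacing crust with mantle at the base: d (ρ_c − ρ_w) = a (ρ_m − ρ_c).
d = a (ρ_m − ρ_c)/(ρ_c − ρ_w) = 13.9 km × 496/1865 = 3.7 km.

3.7 km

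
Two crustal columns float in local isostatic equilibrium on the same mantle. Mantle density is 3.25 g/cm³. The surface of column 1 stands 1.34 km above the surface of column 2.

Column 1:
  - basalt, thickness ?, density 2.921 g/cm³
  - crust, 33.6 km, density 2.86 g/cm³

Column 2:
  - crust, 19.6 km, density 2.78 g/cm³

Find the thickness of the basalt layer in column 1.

1.41 km

Take the compensation level at the base of the deeper column (depth z_c below the surface of column 1) and equate Σ ρ_i t_i down to z_c; mantle fills any gap and the z_c terms cancel.
Column 1: x×2.921 + 33.6×2.86 + (z_c − 33.6 − x)×3.25
Column 2: 1.34×0 + 19.6×2.78 + (z_c − 1.34 − 19.6)×3.25
The z_c×3.25 term appears on both sides and cancels. Collect the known terms of each column as K = Σ(ρt)_known − 3.25 × (depth of known layers): K_1 = 96.096 − 3.25×33.6 = −13.104; K_2 = 54.488 − 3.25×(1.34 + 19.6) = −13.567.
Balance: K_1 − x×(3.25 − 2.921) = K_2, so x = (K_1 − K_2)/(3.25 − 2.921) = 0.463/0.329 = 1.41 km.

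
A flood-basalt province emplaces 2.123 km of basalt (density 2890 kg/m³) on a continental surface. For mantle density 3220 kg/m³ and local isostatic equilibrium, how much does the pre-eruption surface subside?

Subaerial loading: s = t ρ_load / ρ_m.
s = 2.123 km × 2890/3220 = 1.91 km.

1.91 km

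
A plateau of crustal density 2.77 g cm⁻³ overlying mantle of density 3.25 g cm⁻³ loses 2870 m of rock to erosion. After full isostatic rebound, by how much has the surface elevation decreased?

Rebound u = e ρ_c/ρ_m = 2870 m × 2.77/3.25 = 2446 m.
Net surface drop = e − u = 2870 m − 2446 m = e (ρ_m − ρ_c)/ρ_m = 424 m.

424 m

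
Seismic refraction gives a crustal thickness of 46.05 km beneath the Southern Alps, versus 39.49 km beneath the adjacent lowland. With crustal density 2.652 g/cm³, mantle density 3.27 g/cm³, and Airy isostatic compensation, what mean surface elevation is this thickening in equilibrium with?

1.24 km

Excess crust Δ = 46.05 km − 39.49 km = 6.56 km, split between elevation h and root r with h + r = Δ.
Airy balance ρ_c h = (ρ_m − ρ_c) r gives r = h ρ_c/(ρ_m − ρ_c), so h (1 + ρ_c/(ρ_m − ρ_c)) = Δ, i.e. h = Δ (ρ_m − ρ_c)/ρ_m.
h = 6.56 km × 0.618/3.27 = 1.24 km.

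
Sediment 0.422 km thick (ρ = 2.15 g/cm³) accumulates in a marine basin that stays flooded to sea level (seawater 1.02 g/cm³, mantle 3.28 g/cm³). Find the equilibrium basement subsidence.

Submarine loading: the sediment displaces seawater, and the subsidence is in turn flooded, so s (ρ_m − ρ_w) = t (ρ_sed − ρ_w).
s = 0.422 km × (2.15 − 1.02) / (3.28 − 1.02) = 0.211 km.

0.211 km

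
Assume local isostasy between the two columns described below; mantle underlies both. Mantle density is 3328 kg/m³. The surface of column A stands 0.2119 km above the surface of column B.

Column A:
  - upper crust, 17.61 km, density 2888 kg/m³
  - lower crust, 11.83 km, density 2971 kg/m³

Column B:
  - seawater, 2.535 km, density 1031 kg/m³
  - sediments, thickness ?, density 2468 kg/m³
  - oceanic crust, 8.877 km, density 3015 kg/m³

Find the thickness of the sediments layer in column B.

3.1 km

Take the compensation level at the base of the deeper column (depth z_c below the surface of column A) and equate Σ ρ_i t_i down to z_c; mantle fills any gap and the z_c terms cancel.
Column A: 17.61×2888 + 11.83×2971 + (z_c − 29.44)×3328
Column B: 0.2119×0 + 2.535×1031 + x×2468 + 8.877×3015 + (z_c − 0.2119 − 11.412 − x)×3328
The z_c×3328 term appears on both sides and cancels. Collect the known terms of each column as K = Σ(ρt)_known − 3328 × (depth of known layers): K_A = 86004.61 − 3328×29.44 = −11971.71; K_B = 29377.74 − 3328×(0.2119 + 11.412) = −9306.5992.
Balance: K_A = K_B − x×(3328 − 2468), so x = (K_B − K_A)/(3328 − 2468) = 2665.11/860 = 3.1 km.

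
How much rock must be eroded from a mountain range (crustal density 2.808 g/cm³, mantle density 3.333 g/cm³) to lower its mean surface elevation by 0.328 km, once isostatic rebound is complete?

2.08 km

Net drop Δ = e − u = e − e ρ_c/ρ_m = e (ρ_m − ρ_c)/ρ_m.
e = Δ ρ_m/(ρ_m − ρ_c) = 0.328 km × 3.333/0.525 = 2.08 km.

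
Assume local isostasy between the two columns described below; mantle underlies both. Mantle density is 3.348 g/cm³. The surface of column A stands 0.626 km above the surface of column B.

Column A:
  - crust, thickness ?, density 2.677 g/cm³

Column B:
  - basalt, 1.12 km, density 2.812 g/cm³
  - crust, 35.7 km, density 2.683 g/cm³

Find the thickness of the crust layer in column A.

39.4 km

Take the compensation level at the base of the deeper column (depth z_c below the surface of column A) and equate Σ ρ_i t_i down to z_c; mantle fills any gap and the z_c terms cancel.
Column A: x×2.677 + (z_c − 0 − x)×3.348
Column B: 0.626×0 + 1.12×2.812 + 35.7×2.683 + (z_c − 0.626 − 36.82)×3.348
The z_c×3.348 term appears on both sides and cancels. Collect the known terms of each column as K = Σ(ρt)_known − 3.348 × (depth of known layers): K_A = 0 − 3.348×0 = 0; K_B = 98.93254 − 3.348×(0.626 + 36.82) = −26.436668.
Balance: K_A − x×(3.348 − 2.677) = K_B, so x = (K_A − K_B)/(3.348 − 2.677) = 26.4367/0.671 = 39.4 km.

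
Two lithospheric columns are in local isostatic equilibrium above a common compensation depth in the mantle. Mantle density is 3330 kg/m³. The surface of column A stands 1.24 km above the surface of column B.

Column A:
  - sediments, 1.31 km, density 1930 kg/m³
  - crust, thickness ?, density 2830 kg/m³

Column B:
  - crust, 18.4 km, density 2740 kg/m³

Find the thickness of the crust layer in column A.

26.3 km

Take the compensation level at the base of the deeper column (depth z_c below the surface of column A) and equate Σ ρ_i t_i down to z_c; mantle fills any gap and the z_c terms cancel.
Column A: 1.31×1930 + x×2830 + (z_c − 1.31 − x)×3330
Column B: 1.24×0 + 18.4×2740 + (z_c − 1.24 − 18.4)×3330
The z_c×3330 term appears on both sides and cancels. Collect the known terms of each column as K = Σ(ρt)_known − 3330 × (depth of known layers): K_A = 2528.3 − 3330×1.31 = −1834; K_B = 50416 − 3330×(1.24 + 18.4) = −14985.2.
Balance: K_A − x×(3330 − 2830) = K_B, so x = (K_A − K_B)/(3330 − 2830) = 13151.2/500 = 26.3 km.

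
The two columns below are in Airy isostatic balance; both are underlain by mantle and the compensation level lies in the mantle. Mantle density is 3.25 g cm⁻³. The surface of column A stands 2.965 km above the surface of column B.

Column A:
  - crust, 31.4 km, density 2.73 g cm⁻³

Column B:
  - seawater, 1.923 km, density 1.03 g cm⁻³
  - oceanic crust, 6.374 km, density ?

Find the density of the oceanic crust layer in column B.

2.87 g cm⁻³

Take the compensation level at the base of the deeper column (depth z_c below the surface of column A) and equate Σ ρ_i t_i down to z_c; mantle fills any gap and the z_c terms cancel.
Column A: 31.4×2.73 + (z_c − 31.4)×3.25
Column B: 2.965×0 + 1.923×1.03 + 6.374×ρ + (z_c − 2.965 − 8.297)×3.25
The z_c×3.25 term appears on both sides and cancels. Collect the known terms of each column as K = Σ(ρt)_known − 3.25 × (depth of known layers): K_A = 85.722 − 3.25×31.4 = −16.328; K_B = 1.98069 − 3.25×(2.965 + 8.297) = −34.62081.
Balance: K_A = K_B + 6.374×ρ, so ρ = (K_A − K_B)/6.374 = 18.2928/6.374 = 2.87 g cm⁻³.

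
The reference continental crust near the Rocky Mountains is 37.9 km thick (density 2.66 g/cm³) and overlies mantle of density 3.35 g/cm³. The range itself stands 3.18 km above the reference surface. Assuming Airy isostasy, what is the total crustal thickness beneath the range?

Root depth r = h ρ_c / (ρ_m − ρ_c) = 3.18 km × 2.66 / 0.69 = 12.26 km.
Total thickness = T + h + r = 37.9 km + 3.18 km + 12.26 km = 53.3 km.

53.3 km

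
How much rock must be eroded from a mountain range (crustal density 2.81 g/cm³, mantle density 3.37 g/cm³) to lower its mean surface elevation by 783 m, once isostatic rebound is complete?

Net drop Δ = e − u = e − e ρ_c/ρ_m = e (ρ_m − ρ_c)/ρ_m.
e = Δ ρ_m/(ρ_m − ρ_c) = 783 m × 3.37/0.56 = 4710 m.

4710 m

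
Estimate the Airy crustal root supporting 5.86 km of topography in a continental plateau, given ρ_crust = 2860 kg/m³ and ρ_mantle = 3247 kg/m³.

For local isostatic compensation: the weight of the topography is balanced by the buoyancy of the root, ρ_c h = (ρ_m − ρ_c) r.
r = h · ρ_c / (ρ_m − ρ_c) = 5.86 km × 2860 / (3247 − 2860) = 43.3 km.

43.3 km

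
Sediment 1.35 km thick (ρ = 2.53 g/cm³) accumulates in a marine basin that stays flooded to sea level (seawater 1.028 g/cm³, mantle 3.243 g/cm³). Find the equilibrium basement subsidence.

Submarine loading: the sediment displaces seawater, and the subsidence is in turn flooded, so s (ρ_m − ρ_w) = t (ρ_sed − ρ_w).
s = 1.35 km × (2.53 − 1.028) / (3.243 − 1.028) = 0.915 km.

0.915 km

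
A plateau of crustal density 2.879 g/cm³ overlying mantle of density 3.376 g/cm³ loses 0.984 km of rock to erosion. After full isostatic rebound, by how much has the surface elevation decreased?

0.145 km

Rebound u = e ρ_c/ρ_m = 0.984 km × 2.879/3.376 = 0.8391 km.
Net surface drop = e − u = 0.984 km − 0.8391 km = e (ρ_m − ρ_c)/ρ_m = 0.145 km.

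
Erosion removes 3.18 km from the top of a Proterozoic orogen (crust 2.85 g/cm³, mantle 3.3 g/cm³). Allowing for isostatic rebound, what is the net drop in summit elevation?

0.434 km

Rebound u = e ρ_c/ρ_m = 3.18 km × 2.85/3.3 = 2.746 km.
Net surface drop = e − u = 3.18 km − 2.746 km = e (ρ_m − ρ_c)/ρ_m = 0.434 km.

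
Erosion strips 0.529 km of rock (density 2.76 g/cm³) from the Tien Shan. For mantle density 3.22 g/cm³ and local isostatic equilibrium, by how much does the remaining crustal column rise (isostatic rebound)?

Unloading: uplift u = e ρ_c/ρ_m = 0.529 km × 2.76/3.22 = 0.453 km.

0.453 km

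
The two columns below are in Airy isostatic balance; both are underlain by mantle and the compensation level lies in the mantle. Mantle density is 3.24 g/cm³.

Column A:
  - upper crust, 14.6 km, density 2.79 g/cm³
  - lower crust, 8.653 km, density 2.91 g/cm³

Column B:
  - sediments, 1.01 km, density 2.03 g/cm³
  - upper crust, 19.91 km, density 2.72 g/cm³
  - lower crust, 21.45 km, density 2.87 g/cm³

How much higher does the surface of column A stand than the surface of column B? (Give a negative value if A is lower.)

For any compensation level in the mantle, the mantle terms cancel and isostasy reduces to e = (Σt_A − Σt_B) − (Σ(ρt)_A − Σ(ρt)_B) / ρ_m.
Σt_A = 23.253 km; Σt_B = 42.37 km; Σ(ρt)_A = 65.91423; Σ(ρt)_B = 117.767 (in km·g/cm³).
e = (23.253 − 42.37) − (65.91423 − 117.767) / 3.24 = −3.11 km.

−3.11 km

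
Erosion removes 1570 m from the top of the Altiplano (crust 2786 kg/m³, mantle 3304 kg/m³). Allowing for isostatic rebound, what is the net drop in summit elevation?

246 m

Rebound u = e ρ_c/ρ_m = 1570 m × 2786/3304 = 1324 m.
Net surface drop = e − u = 1570 m − 1324 m = e (ρ_m − ρ_c)/ρ_m = 246 m.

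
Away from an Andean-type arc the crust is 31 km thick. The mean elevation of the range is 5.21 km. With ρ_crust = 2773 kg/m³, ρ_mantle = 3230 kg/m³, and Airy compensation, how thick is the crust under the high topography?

Root depth r = h ρ_c / (ρ_m − ρ_c) = 5.21 km × 2773 / 457 = 31.61 km.
Total thickness = T + h + r = 31 km + 5.21 km + 31.61 km = 67.8 km.

67.8 km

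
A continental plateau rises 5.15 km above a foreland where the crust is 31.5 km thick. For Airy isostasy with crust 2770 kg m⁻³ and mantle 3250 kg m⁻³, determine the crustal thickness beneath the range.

Root depth r = h ρ_c / (ρ_m − ρ_c) = 5.15 km × 2770 / 480 = 29.72 km.
Total thickness = T + h + r = 31.5 km + 5.15 km + 29.72 km = 66.4 km.

66.4 km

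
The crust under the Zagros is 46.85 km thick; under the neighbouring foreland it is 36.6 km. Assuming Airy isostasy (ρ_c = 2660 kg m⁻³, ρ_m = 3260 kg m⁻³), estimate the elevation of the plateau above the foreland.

1.89 km

Excess crust Δ = 46.85 km − 36.6 km = 10.25 km, split between elevation h and root r with h + r = Δ.
Airy balance ρ_c h = (ρ_m − ρ_c) r gives r = h ρ_c/(ρ_m − ρ_c), so h (1 + ρ_c/(ρ_m − ρ_c)) = Δ, i.e. h = Δ (ρ_m − ρ_c)/ρ_m.
h = 10.25 km × 600/3260 = 1.89 km.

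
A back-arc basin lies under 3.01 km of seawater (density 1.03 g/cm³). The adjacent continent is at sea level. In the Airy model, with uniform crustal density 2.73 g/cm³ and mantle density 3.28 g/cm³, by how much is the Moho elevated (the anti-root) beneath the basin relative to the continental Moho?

9.3 km

By Archimedes' principle applied to the lithosphere: replacing crust with seawater at the top is compensated by replacing crust with mantle at the base: d (ρ_c − ρ_w) = a (ρ_m − ρ_c).
a = d (ρ_c − ρ_w)/(ρ_m − ρ_c) = 3.01 km × 1.7/0.55 = 9.3 km.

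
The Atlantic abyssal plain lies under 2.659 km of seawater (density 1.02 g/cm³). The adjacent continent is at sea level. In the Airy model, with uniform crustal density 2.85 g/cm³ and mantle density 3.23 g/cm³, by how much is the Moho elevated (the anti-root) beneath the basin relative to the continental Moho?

In Airy isostatic equilibrium: replacing crust with seawater at the top is compensated by replacing crust with mantle at the base: d (ρ_c − ρ_w) = a (ρ_m − ρ_c).
a = d (ρ_c − ρ_w)/(ρ_m − ρ_c) = 2.659 km × 1.83/0.38 = 12.8 km.

12.8 km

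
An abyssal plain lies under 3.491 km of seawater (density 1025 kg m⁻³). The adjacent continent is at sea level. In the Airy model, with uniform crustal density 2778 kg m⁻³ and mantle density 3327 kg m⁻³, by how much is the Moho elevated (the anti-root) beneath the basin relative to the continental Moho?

11.1 km

Isostatic balance requires: replacing crust with seawater at the top is compensated by replacing crust with mantle at the base: d (ρ_c − ρ_w) = a (ρ_m − ρ_c).
a = d (ρ_c − ρ_w)/(ρ_m − ρ_c) = 3.491 km × 1753/549 = 11.1 km.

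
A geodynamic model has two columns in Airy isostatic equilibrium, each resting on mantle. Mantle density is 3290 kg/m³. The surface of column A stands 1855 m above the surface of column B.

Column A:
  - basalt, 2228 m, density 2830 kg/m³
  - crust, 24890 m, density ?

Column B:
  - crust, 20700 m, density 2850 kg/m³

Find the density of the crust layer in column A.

Take the compensation level at the base of the deeper column (depth z_c below the surface of column A) and equate Σ ρ_i t_i down to z_c; mantle fills any gap and the z_c terms cancel.
Column A: 2228×2830 + 24890×ρ + (z_c − 27118)×3290
Column B: 1855×0 + 20700×2850 + (z_c − 1855 − 20700)×3290
The z_c×3290 term appears on both sides and cancels. Collect the known terms of each column as K = Σ(ρt)_known − 3290 × (depth of known layers): K_A = 6305240 − 3290×27118 = −82912980; K_B = 58995000 − 3290×(1855 + 20700) = −15210950.
Balance: K_A + 24890×ρ = K_B, so ρ = (K_B − K_A)/24890 = 67702000/24890 = 2720 kg/m³.

2720 kg/m³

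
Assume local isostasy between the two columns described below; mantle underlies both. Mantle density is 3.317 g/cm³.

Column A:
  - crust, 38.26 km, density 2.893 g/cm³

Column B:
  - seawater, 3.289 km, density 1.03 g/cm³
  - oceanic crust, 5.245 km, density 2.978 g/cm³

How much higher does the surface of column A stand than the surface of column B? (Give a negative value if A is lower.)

2.09 km

For any compensation level in the mantle, the mantle terms cancel and isostasy reduces to e = (Σt_A − Σt_B) − (Σ(ρt)_A − Σ(ρt)_B) / ρ_m.
Σt_A = 38.26 km; Σt_B = 8.534 km; Σ(ρt)_A = 110.68618; Σ(ρt)_B = 19.00728 (in km·g/cm³).
e = (38.26 − 8.534) − (110.68618 − 19.00728) / 3.317 = 2.09 km.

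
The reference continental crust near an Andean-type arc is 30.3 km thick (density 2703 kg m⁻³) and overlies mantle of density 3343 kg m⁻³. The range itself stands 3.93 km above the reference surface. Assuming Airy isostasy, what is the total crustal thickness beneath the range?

50.8 km

Root depth r = h ρ_c / (ρ_m − ρ_c) = 3.93 km × 2703 / 640 = 16.6 km.
Total thickness = T + h + r = 30.3 km + 3.93 km + 16.6 km = 50.8 km.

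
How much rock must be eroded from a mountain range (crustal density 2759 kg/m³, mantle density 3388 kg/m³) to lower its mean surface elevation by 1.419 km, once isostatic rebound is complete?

Net drop Δ = e − u = e − e ρ_c/ρ_m = e (ρ_m − ρ_c)/ρ_m.
e = Δ ρ_m/(ρ_m − ρ_c) = 1.419 km × 3388/629 = 7.64 km.

7.64 km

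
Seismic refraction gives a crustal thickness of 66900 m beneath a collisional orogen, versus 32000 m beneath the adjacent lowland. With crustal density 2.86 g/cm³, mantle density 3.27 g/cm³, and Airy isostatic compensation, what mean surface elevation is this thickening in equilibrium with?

Excess crust Δ = 66900 m − 32000 m = 34900 m, split between elevation h and root r with h + r = Δ.
Airy balance ρ_c h = (ρ_m − ρ_c) r gives r = h ρ_c/(ρ_m − ρ_c), so h (1 + ρ_c/(ρ_m − ρ_c)) = Δ, i.e. h = Δ (ρ_m − ρ_c)/ρ_m.
h = 34900 m × 0.41/3.27 = 4380 m.

4380 m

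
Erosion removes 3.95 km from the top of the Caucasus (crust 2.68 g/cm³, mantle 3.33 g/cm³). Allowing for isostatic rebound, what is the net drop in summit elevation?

Rebound u = e ρ_c/ρ_m = 3.95 km × 2.68/3.33 = 3.179 km.
Net surface drop = e − u = 3.95 km − 3.179 km = e (ρ_m − ρ_c)/ρ_m = 0.771 km.

0.771 km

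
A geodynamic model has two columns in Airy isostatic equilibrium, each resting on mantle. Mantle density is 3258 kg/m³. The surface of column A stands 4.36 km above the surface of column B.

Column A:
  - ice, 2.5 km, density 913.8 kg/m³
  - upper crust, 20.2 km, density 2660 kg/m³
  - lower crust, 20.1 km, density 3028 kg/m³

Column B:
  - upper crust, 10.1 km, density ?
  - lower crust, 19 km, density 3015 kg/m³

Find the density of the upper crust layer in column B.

2890 kg/m³

Take the compensation level at the base of the deeper column (depth z_c below the surface of column A) and equate Σ ρ_i t_i down to z_c; mantle fills any gap and the z_c terms cancel.
Column A: 2.5×913.8 + 20.2×2660 + 20.1×3028 + (z_c − 42.8)×3258
Column B: 4.36×0 + 10.1×ρ + 19×3015 + (z_c − 4.36 − 29.1)×3258
The z_c×3258 term appears on both sides and cancels. Collect the known terms of each column as K = Σ(ρt)_known − 3258 × (depth of known layers): K_A = 116879.3 − 3258×42.8 = −22563.1; K_B = 57285 − 3258×(4.36 + 29.1) = −51727.68.
Balance: K_A = K_B + 10.1×ρ, so ρ = (K_A − K_B)/10.1 = 29164.6/10.1 = 2890 kg/m³.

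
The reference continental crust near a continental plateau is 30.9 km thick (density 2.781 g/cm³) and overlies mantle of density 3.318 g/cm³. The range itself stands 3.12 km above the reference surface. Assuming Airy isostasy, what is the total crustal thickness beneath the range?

50.2 km

Root depth r = h ρ_c / (ρ_m − ρ_c) = 3.12 km × 2.781 / 0.537 = 16.16 km.
Total thickness = T + h + r = 30.9 km + 3.12 km + 16.16 km = 50.2 km.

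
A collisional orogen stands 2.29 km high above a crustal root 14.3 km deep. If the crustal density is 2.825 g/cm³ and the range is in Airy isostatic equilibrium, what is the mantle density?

Airy balance: ρ_c h = (ρ_m − ρ_c) r → ρ_m = ρ_c (1 + h/r).
ρ_m = 2.825 × (1 + 2.29 km/14.3 km) = 3.28 g/cm³.

3.28 g/cm³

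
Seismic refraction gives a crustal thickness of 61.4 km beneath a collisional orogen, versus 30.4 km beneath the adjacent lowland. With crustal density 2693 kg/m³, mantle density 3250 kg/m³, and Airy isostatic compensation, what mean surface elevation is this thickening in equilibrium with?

5.31 km

Excess crust Δ = 61.4 km − 30.4 km = 31 km, split between elevation h and root r with h + r = Δ.
Airy balance ρ_c h = (ρ_m − ρ_c) r gives r = h ρ_c/(ρ_m − ρ_c), so h (1 + ρ_c/(ρ_m − ρ_c)) = Δ, i.e. h = Δ (ρ_m − ρ_c)/ρ_m.
h = 31 km × 557/3250 = 5.31 km.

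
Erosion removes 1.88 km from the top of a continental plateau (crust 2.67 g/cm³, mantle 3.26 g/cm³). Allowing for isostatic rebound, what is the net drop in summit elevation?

Rebound u = e ρ_c/ρ_m = 1.88 km × 2.67/3.26 = 1.54 km.
Net surface drop = e − u = 1.88 km − 1.54 km = e (ρ_m − ρ_c)/ρ_m = 0.34 km.

0.34 km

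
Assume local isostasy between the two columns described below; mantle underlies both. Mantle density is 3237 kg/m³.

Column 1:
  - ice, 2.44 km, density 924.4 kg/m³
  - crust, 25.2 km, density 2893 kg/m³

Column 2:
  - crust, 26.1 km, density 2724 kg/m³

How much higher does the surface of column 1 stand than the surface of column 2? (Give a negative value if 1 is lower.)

For any compensation level in the mantle, the mantle terms cancel and isostasy reduces to e = (Σt_1 − Σt_2) − (Σ(ρt)_1 − Σ(ρt)_2) / ρ_m.
Σt_1 = 27.64 km; Σt_2 = 26.1 km; Σ(ρt)_1 = 75159.136; Σ(ρt)_2 = 71096.4 (in km·kg/m³).
e = (27.64 − 26.1) − (75159.136 − 71096.4) / 3237 = 0.285 km.

0.285 km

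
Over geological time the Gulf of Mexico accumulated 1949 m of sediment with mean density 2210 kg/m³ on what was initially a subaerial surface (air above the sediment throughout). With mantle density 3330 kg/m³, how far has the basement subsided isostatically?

Subaerial load: s = t ρ_sed / ρ_m = 1949 m × 2210/3330 = 1290 m.

1290 m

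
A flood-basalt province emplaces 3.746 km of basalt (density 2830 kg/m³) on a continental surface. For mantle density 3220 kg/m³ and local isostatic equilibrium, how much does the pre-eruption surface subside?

3.29 km

Subaerial loading: s = t ρ_load / ρ_m.
s = 3.746 km × 2830/3220 = 3.29 km.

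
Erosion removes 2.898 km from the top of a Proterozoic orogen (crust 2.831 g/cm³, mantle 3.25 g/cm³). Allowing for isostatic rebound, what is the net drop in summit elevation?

Rebound u = e ρ_c/ρ_m = 2.898 km × 2.831/3.25 = 2.524 km.
Net surface drop = e − u = 2.898 km − 2.524 km = e (ρ_m − ρ_c)/ρ_m = 0.374 km.

0.374 km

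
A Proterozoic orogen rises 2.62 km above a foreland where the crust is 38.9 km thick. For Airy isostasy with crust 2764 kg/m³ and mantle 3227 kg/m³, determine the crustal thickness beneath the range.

Root depth r = h ρ_c / (ρ_m − ρ_c) = 2.62 km × 2764 / 463 = 15.64 km.
Total thickness = T + h + r = 38.9 km + 2.62 km + 15.64 km = 57.2 km.

57.2 km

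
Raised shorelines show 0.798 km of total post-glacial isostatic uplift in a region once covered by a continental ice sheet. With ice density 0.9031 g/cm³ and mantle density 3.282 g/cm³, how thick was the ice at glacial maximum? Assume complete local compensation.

u = t ρ_ice/ρ_m → t = u ρ_m/ρ_ice = 0.798 km × 3.282/0.9031 = 2.9 km.

2.9 km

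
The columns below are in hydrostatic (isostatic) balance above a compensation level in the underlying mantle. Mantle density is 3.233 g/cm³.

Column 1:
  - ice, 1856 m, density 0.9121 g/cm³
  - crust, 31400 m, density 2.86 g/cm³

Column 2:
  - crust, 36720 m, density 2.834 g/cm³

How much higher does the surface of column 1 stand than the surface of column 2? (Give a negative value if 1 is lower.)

For any compensation level in the mantle, the mantle terms cancel and isostasy reduces to e = (Σt_1 − Σt_2) − (Σ(ρt)_1 − Σ(ρt)_2) / ρ_m.
Σt_1 = 33256 m; Σt_2 = 36720 m; Σ(ρt)_1 = 91496.8576; Σ(ρt)_2 = 104064.48 (in m·g/cm³).
e = (33256 − 36720) − (91496.8576 − 104064.48) / 3.233 = 423 m.

423 m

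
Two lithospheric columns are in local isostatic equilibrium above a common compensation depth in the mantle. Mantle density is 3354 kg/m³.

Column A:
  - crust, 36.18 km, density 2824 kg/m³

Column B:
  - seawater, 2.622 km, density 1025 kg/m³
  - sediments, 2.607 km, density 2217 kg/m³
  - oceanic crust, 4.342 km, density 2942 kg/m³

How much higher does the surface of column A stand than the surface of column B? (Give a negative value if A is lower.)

For any compensation level in the mantle, the mantle terms cancel and isostasy reduces to e = (Σt_A − Σt_B) − (Σ(ρt)_A − Σ(ρt)_B) / ρ_m.
Σt_A = 36.18 km; Σt_B = 9.571 km; Σ(ρt)_A = 102172.32; Σ(ρt)_B = 21241.433 (in km·kg/m³).
e = (36.18 − 9.571) − (102172.32 − 21241.433) / 3354 = 2.48 km.

2.48 km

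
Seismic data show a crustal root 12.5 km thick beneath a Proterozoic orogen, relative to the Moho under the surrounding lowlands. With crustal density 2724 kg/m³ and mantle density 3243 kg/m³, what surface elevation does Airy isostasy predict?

For local isostatic compensation: ρ_c h = (ρ_m − ρ_c) r.
h = r (ρ_m − ρ_c) / ρ_c = 12.5 km × (3243 − 2724) / 2724 = 2.38 km.

2.38 km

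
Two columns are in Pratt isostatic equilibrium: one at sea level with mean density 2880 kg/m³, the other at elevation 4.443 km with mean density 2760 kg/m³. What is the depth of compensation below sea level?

102 km

ρ_ref D = ρ (D + h) → D (ρ_ref − ρ) = ρ h.
D = ρ h/(ρ_ref − ρ) = 2760 × 4.443 km/(2880 − 2760) = 102 km.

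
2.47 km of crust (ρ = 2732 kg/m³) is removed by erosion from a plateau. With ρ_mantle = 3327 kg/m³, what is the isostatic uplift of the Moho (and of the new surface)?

Unloading: uplift u = e ρ_c/ρ_m = 2.47 km × 2732/3327 = 2.03 km.

2.03 km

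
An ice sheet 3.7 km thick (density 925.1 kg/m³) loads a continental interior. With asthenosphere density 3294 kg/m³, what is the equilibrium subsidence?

By Archimedes' principle applied to the lithosphere: the ice load ρ_ice t is balanced by mantle displaced below, ρ_m s.
s = t ρ_ice / ρ_m = 3.7 km × 925.1/3294 = 1.04 km.

1.04 km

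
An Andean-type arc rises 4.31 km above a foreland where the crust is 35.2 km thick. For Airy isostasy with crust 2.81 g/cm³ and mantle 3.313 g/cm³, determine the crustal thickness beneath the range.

Root depth r = h ρ_c / (ρ_m − ρ_c) = 4.31 km × 2.81 / 0.503 = 24.08 km.
Total thickness = T + h + r = 35.2 km + 4.31 km + 24.08 km = 63.6 km.

63.6 km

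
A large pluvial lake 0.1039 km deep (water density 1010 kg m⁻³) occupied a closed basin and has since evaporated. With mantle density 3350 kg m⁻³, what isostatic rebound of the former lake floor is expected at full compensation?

0.0313 km

u = d ρ_w/ρ_m = 0.1039 km × 1010/3350 = 0.0313 km.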